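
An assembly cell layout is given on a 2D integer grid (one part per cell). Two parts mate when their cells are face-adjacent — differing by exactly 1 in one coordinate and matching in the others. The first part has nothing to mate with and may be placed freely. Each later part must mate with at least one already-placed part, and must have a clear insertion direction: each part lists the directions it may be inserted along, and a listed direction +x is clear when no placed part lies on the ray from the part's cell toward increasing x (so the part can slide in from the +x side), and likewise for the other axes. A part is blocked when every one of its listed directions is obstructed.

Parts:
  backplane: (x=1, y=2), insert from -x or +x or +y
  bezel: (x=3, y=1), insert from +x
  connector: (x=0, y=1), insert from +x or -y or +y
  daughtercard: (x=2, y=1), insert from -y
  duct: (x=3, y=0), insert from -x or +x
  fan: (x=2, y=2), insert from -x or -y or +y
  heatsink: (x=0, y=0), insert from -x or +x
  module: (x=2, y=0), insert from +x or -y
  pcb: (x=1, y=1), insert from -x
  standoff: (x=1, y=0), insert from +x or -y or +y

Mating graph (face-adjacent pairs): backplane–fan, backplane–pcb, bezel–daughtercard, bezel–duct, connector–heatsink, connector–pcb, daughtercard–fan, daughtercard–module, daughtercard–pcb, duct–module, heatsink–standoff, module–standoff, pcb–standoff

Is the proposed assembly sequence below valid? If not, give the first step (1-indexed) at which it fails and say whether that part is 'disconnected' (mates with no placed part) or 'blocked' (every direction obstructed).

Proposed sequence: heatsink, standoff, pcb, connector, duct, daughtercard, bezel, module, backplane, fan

Invalid at step 5 (disconnected)

1. heatsink@(0, 0) [-x clear] — {heatsink}
2. standoff@(1, 0) [+x clear] — {heatsink, standoff}
3. pcb@(1, 1) [-x clear] — {heatsink, pcb, standoff}
4. connector@(0, 1) [+y clear] — {connector, heatsink, pcb, standoff}
5. duct@(3, 0) — no placed neighbour ⇒ disconnected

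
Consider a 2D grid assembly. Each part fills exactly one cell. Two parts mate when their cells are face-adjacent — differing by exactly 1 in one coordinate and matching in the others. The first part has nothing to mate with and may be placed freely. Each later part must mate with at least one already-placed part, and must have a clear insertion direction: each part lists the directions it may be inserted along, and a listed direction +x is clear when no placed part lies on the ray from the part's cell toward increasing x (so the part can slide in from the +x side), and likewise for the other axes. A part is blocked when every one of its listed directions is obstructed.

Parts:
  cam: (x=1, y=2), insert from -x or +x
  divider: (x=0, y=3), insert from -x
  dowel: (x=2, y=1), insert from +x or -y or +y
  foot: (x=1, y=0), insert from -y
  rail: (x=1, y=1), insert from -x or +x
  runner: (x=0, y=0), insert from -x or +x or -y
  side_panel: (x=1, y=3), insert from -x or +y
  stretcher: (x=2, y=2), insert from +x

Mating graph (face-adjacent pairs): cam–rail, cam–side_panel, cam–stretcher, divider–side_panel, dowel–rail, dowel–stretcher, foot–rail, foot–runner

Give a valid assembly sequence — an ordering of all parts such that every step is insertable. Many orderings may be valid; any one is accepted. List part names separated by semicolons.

divider; side_panel; cam; stretcher; dowel; rail; foot; runner

1. divider@(0, 3) [-x clear] — {divider}
2. side_panel@(1, 3) [+y clear] — {divider, side_panel}
3. cam@(1, 2) [-x clear] — {cam, divider, side_panel}
4. stretcher@(2, 2) [+x clear] — {cam, divider, side_panel, stretcher}
5. dowel@(2, 1) [+x clear] — {cam, divider, dowel, side_panel, stretcher}
6. rail@(1, 1) [-x clear] — {cam, divider, dowel, rail, side_panel, stretcher}
7. foot@(1, 0) [-y clear] — {cam, divider, dowel, foot, rail, side_panel, stretcher}
8. runner@(0, 0) [-x clear] — {cam, divider, dowel, foot, rail, runner, side_panel, stretcher}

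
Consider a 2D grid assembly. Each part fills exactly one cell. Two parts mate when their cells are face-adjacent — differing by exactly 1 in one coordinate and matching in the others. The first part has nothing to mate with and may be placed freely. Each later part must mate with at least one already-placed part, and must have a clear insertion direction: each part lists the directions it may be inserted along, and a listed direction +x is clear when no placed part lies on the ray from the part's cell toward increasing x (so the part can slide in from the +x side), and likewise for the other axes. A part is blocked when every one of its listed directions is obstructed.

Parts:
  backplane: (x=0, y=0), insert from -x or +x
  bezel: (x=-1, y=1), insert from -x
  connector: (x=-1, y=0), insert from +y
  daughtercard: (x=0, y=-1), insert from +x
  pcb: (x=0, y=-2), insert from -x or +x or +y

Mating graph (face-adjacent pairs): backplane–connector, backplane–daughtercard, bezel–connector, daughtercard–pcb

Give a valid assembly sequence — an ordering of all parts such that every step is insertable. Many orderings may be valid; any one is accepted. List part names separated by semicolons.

backplane; connector; bezel; daughtercard; pcb

1. backplane@(0, 0) [-x clear] — {backplane}
2. connector@(-1, 0) [+y clear] — {backplane, connector}
3. bezel@(-1, 1) [-x clear] — {backplane, bezel, connector}
4. daughtercard@(0, -1) [+x clear] — {backplane, bezel, connector, daughtercard}
5. pcb@(0, -2) [-x clear] — {backplane, bezel, connector, daughtercard, pcb}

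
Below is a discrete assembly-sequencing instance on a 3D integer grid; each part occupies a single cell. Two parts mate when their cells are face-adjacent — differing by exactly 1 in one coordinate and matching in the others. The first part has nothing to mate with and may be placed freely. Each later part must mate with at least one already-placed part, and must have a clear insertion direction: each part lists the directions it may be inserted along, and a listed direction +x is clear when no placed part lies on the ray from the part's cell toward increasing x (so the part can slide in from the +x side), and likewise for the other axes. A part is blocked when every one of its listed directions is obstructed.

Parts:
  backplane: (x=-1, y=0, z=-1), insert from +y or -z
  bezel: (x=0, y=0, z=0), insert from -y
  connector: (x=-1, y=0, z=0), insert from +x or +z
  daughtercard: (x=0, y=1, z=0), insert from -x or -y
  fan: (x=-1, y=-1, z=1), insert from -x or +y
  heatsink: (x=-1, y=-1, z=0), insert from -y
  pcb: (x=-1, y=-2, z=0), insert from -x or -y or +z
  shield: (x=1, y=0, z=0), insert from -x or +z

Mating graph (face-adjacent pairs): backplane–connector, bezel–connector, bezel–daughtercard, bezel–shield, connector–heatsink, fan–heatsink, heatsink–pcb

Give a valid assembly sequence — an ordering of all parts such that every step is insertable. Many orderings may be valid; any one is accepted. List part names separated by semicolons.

1. connector@(-1, 0, 0) [+x clear] — {connector}
2. backplane@(-1, 0, -1) [+y clear] — {backplane, connector}
3. bezel@(0, 0, 0) [-y clear] — {backplane, bezel, connector}
4. daughtercard@(0, 1, 0) [-x clear] — {backplane, bezel, connector, daughtercard}
5. shield@(1, 0, 0) [+z clear] — {backplane, bezel, connector, daughtercard, shield}
6. heatsink@(-1, -1, 0) [-y clear] — {backplane, bezel, connector, daughtercard, heatsink, shield}
7. fan@(-1, -1, 1) [-x clear] — {backplane, bezel, connector, daughtercard, fan, heatsink, shield}
8. pcb@(-1, -2, 0) [-x clear] — {backplane, bezel, connector, daughtercard, fan, heatsink, pcb, shield}

connector; backplane; bezel; daughtercard; shield; heatsink; fan; pcb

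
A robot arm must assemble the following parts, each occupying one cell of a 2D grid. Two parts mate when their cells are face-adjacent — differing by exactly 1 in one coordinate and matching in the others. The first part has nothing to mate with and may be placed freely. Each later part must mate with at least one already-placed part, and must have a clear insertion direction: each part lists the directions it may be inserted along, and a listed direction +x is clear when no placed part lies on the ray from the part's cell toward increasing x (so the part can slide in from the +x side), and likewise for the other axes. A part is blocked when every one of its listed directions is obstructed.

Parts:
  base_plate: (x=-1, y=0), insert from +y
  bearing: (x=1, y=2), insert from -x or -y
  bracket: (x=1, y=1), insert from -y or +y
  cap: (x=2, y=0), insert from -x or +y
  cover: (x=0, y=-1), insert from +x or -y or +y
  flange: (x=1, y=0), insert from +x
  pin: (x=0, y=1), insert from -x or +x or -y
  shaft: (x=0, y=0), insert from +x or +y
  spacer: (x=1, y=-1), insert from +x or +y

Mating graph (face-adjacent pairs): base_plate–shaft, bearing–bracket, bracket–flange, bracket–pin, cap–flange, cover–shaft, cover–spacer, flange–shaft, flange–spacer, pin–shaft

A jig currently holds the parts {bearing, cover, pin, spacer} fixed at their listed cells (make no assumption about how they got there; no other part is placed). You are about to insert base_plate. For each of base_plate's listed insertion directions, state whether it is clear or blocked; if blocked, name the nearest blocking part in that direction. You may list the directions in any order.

+y: clear

+y: ray from base_plate(-1, 0) has no placed part ⇒ clear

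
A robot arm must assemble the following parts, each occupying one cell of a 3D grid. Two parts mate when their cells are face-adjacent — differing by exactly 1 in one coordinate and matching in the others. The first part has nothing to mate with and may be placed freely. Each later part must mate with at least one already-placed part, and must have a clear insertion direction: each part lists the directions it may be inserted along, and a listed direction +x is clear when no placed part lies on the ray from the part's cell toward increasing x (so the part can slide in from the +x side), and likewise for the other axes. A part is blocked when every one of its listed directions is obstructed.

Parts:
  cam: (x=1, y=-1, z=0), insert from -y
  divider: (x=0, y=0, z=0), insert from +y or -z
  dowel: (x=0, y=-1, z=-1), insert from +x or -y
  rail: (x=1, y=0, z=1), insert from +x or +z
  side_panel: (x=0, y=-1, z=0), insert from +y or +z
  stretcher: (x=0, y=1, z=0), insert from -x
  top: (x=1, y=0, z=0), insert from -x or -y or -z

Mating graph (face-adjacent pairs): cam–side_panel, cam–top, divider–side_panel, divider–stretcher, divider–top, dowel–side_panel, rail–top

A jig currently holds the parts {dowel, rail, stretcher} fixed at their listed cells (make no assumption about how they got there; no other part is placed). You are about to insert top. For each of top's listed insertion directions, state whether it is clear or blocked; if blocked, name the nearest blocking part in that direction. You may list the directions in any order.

-x: clear; -y: clear; -z: clear

-x: ray from top(1, 0, 0) has no placed part ⇒ clear
-y: ray from top(1, 0, 0) has no placed part ⇒ clear
-z: ray from top(1, 0, 0) has no placed part ⇒ clear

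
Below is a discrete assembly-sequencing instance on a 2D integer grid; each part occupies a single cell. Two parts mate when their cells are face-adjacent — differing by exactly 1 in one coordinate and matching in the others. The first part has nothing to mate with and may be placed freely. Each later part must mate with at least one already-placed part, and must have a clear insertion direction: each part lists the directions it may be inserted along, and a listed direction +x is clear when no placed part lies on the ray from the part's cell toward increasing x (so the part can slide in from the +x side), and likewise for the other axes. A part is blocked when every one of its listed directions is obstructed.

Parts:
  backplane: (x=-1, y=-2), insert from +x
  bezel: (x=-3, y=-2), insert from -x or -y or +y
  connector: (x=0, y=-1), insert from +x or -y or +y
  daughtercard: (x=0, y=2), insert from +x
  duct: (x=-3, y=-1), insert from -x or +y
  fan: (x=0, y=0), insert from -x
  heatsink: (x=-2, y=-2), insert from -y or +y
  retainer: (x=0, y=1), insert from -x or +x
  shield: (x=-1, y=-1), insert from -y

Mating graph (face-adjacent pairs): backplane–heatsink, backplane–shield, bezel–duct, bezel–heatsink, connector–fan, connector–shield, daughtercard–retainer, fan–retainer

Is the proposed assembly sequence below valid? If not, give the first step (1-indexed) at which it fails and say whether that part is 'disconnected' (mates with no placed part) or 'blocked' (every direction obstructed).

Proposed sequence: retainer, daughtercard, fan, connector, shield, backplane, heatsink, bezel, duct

Valid

1. retainer@(0, 1) [-x clear] — {retainer}
2. daughtercard@(0, 2) [+x clear] — {daughtercard, retainer}
3. fan@(0, 0) [-x clear] — {daughtercard, fan, retainer}
4. connector@(0, -1) [+x clear] — {connector, daughtercard, fan, retainer}
5. shield@(-1, -1) [-y clear] — {connector, daughtercard, fan, retainer, shield}
6. backplane@(-1, -2) [+x clear] — {backplane, connector, daughtercard, fan, retainer, shield}
7. heatsink@(-2, -2) [-y clear] — {backplane, connector, daughtercard, fan, heatsink, retainer, shield}
8. bezel@(-3, -2) [-x clear] — {backplane, bezel, connector, daughtercard, fan, heatsink, retainer, shield}
9. duct@(-3, -1) [-x clear] — {backplane, bezel, connector, daughtercard, duct, fan, heatsink, retainer, shield}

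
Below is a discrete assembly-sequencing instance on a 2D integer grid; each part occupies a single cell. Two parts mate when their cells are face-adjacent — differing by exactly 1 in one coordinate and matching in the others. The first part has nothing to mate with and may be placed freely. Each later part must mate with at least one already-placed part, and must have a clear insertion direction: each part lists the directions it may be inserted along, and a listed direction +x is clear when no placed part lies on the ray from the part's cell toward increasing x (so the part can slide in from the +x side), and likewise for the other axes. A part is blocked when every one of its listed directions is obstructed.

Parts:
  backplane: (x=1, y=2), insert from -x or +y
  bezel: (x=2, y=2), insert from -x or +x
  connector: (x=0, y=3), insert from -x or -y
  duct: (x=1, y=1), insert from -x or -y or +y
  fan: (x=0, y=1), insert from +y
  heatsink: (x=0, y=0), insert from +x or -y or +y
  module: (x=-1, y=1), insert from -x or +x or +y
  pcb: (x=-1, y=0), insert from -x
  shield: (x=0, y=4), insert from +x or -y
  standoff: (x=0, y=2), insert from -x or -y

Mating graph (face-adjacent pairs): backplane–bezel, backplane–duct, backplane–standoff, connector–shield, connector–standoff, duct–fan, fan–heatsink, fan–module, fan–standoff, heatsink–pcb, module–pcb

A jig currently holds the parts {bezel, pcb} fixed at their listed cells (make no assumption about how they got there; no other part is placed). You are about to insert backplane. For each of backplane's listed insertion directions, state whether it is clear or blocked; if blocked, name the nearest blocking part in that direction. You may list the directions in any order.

-x: ray from backplane(1, 2) has no placed part ⇒ clear
+y: ray from backplane(1, 2) has no placed part ⇒ clear

+y: clear; -x: clear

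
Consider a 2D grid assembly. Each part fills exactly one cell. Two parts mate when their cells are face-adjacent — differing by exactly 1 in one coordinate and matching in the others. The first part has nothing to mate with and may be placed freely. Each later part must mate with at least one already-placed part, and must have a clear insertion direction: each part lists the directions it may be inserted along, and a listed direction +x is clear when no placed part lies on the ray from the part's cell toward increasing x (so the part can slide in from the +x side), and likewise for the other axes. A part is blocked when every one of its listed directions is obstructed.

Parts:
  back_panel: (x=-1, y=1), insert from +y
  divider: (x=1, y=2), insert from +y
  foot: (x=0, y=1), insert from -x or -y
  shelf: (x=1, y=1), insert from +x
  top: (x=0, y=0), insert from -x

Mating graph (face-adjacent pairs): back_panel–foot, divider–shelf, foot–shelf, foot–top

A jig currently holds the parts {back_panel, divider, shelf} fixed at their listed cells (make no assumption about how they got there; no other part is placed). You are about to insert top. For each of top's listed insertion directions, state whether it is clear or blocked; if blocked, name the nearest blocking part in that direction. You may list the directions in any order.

-x: clear

-x: ray from top(0, 0) has no placed part ⇒ clear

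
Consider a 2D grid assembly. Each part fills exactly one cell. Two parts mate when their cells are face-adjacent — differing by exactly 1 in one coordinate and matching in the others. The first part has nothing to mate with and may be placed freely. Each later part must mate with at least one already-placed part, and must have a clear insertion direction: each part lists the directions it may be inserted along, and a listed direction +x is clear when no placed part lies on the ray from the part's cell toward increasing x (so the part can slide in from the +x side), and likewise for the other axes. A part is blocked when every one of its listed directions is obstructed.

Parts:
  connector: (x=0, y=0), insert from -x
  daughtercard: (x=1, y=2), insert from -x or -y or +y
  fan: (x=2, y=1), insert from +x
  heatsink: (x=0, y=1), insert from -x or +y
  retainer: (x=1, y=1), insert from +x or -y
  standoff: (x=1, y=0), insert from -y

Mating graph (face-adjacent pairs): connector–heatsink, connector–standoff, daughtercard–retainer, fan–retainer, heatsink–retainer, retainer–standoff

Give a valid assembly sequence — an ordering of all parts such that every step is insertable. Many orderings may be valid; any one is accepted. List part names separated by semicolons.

retainer; daughtercard; fan; standoff; heatsink; connector

1. retainer@(1, 1) [+x clear] — {retainer}
2. daughtercard@(1, 2) [-x clear] — {daughtercard, retainer}
3. fan@(2, 1) [+x clear] — {daughtercard, fan, retainer}
4. standoff@(1, 0) [-y clear] — {daughtercard, fan, retainer, standoff}
5. heatsink@(0, 1) [-x clear] — {daughtercard, fan, heatsink, retainer, standoff}
6. connector@(0, 0) [-x clear] — {connector, daughtercard, fan, heatsink, retainer, standoff}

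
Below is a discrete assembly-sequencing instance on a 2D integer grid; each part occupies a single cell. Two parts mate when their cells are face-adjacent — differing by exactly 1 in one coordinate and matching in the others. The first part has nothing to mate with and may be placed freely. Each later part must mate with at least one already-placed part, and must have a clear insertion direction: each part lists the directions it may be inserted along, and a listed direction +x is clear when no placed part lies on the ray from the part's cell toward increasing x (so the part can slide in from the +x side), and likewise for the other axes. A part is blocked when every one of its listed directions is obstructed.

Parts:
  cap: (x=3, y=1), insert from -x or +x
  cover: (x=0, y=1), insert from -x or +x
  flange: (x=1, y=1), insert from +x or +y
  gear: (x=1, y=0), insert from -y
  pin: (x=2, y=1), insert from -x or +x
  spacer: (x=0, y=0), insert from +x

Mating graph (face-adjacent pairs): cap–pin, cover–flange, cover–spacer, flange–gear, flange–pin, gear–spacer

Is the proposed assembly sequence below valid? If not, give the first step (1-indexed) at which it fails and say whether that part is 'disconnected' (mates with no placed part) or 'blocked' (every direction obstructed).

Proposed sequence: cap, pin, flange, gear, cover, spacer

Invalid at step 6 (blocked)

1. cap@(3, 1) [-x clear] — {cap}
2. pin@(2, 1) [-x clear] — {cap, pin}
3. flange@(1, 1) [+y clear] — {cap, flange, pin}
4. gear@(1, 0) [-y clear] — {cap, flange, gear, pin}
5. cover@(0, 1) [-x clear] — {cap, cover, flange, gear, pin}
6. spacer@(0, 0) — +x all obstructed ⇒ blocked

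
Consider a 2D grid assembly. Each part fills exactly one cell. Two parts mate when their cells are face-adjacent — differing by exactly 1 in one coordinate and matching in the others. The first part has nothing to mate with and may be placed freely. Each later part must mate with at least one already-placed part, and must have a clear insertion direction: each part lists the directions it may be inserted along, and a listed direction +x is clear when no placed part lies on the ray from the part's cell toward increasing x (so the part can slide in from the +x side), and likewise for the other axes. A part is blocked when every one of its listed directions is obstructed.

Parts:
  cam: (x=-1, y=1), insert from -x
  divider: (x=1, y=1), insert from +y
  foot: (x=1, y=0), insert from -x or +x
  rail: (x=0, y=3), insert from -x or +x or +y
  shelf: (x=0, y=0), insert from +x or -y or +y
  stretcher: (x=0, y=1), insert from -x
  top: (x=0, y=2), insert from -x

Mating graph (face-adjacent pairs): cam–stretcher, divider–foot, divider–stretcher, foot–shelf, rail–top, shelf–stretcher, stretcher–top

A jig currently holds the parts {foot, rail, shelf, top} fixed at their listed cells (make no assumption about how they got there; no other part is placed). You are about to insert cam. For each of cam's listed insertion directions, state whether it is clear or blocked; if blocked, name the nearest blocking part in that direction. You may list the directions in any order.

-x: ray from cam(-1, 1) has no placed part ⇒ clear

-x: clear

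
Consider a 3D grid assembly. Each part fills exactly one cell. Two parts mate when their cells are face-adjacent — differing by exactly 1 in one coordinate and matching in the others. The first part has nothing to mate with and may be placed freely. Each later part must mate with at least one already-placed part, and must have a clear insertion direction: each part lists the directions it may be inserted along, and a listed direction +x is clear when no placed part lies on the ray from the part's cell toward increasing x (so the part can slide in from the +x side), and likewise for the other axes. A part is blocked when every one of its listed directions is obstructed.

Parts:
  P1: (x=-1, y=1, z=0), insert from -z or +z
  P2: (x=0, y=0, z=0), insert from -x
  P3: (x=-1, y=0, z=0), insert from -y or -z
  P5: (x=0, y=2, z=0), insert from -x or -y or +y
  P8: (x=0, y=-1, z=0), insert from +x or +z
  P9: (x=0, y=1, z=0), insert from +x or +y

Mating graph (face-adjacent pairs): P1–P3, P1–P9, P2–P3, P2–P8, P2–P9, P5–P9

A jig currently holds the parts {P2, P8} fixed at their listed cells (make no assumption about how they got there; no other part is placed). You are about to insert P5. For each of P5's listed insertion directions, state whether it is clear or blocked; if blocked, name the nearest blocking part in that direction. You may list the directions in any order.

+y: clear; -x: clear; -y: blocked by P2

-x: ray from P5(0, 2, 0) has no placed part ⇒ clear
-y: nearest on ray is P2@(0, 0, 0) ⇒ blocked
+y: ray from P5(0, 2, 0) has no placed part ⇒ clear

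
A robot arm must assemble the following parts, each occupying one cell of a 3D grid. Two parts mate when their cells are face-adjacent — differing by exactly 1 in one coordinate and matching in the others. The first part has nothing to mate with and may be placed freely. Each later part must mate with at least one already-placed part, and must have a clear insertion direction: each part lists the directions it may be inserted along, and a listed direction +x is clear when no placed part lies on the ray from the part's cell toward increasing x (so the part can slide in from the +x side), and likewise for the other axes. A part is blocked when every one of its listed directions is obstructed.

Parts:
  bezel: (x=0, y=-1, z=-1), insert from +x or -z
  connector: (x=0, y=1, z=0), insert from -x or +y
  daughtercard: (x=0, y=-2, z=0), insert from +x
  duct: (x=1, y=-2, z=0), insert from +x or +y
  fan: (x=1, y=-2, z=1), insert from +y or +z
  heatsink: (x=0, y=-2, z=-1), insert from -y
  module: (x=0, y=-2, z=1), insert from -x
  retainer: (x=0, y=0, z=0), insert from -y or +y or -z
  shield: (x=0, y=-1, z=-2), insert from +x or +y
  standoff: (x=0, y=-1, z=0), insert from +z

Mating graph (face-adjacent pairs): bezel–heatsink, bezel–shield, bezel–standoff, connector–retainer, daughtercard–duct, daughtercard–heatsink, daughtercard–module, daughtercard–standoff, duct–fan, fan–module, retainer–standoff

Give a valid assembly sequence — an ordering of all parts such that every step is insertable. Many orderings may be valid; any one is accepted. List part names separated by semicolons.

1. standoff@(0, -1, 0) [+z clear] — {standoff}
2. bezel@(0, -1, -1) [+x clear] — {bezel, standoff}
3. shield@(0, -1, -2) [+x clear] — {bezel, shield, standoff}
4. daughtercard@(0, -2, 0) [+x clear] — {bezel, daughtercard, shield, standoff}
5. module@(0, -2, 1) [-x clear] — {bezel, daughtercard, module, shield, standoff}
6. fan@(1, -2, 1) [+y clear] — {bezel, daughtercard, fan, module, shield, standoff}
7. duct@(1, -2, 0) [+x clear] — {bezel, daughtercard, duct, fan, module, shield, standoff}
8. heatsink@(0, -2, -1) [-y clear] — {bezel, daughtercard, duct, fan, heatsink, module, shield, standoff}
9. retainer@(0, 0, 0) [+y clear] — {bezel, daughtercard, duct, fan, heatsink, module, retainer, shield, standoff}
10. connector@(0, 1, 0) [-x clear] — {bezel, connector, daughtercard, duct, fan, heatsink, module, retainer, shield, standoff}

standoff; bezel; shield; daughtercard; module; fan; duct; heatsink; retainer; connector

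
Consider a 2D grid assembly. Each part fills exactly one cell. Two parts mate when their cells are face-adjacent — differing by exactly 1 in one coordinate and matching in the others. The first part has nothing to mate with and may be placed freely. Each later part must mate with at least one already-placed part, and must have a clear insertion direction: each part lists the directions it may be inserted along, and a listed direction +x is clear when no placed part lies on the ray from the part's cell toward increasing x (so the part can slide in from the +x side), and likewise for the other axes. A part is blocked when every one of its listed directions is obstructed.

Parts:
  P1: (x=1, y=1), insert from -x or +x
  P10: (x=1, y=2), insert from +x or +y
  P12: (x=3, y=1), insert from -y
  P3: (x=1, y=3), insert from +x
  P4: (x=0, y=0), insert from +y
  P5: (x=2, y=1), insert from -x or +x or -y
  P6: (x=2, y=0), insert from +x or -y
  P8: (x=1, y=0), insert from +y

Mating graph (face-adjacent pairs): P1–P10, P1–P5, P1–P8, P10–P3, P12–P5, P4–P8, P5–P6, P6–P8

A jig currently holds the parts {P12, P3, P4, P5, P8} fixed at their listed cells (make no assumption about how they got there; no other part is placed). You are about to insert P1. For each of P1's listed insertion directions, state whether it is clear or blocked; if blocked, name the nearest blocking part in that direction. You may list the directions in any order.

+x: blocked by P5; -x: clear

-x: ray from P1(1, 1) has no placed part ⇒ clear
+x: nearest on ray is P5@(2, 1) ⇒ blocked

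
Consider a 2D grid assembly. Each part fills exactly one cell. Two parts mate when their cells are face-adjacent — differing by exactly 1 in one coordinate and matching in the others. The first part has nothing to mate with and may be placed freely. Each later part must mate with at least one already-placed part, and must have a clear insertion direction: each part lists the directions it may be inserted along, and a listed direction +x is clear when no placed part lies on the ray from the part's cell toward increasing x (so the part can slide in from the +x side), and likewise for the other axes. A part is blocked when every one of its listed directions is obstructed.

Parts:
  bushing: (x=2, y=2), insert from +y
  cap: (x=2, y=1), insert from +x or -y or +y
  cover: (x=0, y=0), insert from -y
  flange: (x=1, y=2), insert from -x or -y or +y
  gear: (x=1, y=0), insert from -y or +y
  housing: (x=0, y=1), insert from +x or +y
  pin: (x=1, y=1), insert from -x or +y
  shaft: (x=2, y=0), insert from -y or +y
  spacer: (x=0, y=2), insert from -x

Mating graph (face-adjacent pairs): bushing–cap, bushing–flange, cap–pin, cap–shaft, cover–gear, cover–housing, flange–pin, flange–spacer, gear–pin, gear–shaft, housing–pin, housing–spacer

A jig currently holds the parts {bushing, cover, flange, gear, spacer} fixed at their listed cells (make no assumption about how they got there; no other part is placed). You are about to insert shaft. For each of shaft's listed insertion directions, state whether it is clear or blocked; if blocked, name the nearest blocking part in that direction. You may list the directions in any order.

+y: blocked by bushing; -y: clear

-y: ray from shaft(2, 0) has no placed part ⇒ clear
+y: nearest on ray is bushing@(2, 2) ⇒ blocked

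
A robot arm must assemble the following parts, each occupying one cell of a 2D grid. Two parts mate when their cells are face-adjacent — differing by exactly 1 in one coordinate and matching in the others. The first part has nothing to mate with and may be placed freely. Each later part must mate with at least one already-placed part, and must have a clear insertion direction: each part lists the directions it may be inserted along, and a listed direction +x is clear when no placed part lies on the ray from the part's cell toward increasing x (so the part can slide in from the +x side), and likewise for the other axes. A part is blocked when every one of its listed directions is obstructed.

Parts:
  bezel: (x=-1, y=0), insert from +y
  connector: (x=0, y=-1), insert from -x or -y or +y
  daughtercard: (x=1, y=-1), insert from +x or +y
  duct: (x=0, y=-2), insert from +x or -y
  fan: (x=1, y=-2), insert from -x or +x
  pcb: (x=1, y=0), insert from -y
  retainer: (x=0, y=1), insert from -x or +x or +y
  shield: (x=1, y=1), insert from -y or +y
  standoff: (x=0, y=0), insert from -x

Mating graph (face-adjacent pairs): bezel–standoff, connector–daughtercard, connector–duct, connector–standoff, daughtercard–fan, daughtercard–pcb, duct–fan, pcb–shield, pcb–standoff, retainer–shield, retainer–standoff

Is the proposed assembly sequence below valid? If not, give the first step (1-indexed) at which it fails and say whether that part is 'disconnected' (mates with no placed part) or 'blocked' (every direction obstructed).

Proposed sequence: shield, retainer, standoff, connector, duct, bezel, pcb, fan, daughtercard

Valid

1. shield@(1, 1) [-y clear] — {shield}
2. retainer@(0, 1) [-x clear] — {retainer, shield}
3. standoff@(0, 0) [-x clear] — {retainer, shield, standoff}
4. connector@(0, -1) [-x clear] — {connector, retainer, shield, standoff}
5. duct@(0, -2) [+x clear] — {connector, duct, retainer, shield, standoff}
6. bezel@(-1, 0) [+y clear] — {bezel, connector, duct, retainer, shield, standoff}
7. pcb@(1, 0) [-y clear] — {bezel, connector, duct, pcb, retainer, shield, standoff}
8. fan@(1, -2) [+x clear] — {bezel, connector, duct, fan, pcb, retainer, shield, standoff}
9. daughtercard@(1, -1) [+x clear] — {bezel, connector, daughtercard, duct, fan, pcb, retainer, shield, standoff}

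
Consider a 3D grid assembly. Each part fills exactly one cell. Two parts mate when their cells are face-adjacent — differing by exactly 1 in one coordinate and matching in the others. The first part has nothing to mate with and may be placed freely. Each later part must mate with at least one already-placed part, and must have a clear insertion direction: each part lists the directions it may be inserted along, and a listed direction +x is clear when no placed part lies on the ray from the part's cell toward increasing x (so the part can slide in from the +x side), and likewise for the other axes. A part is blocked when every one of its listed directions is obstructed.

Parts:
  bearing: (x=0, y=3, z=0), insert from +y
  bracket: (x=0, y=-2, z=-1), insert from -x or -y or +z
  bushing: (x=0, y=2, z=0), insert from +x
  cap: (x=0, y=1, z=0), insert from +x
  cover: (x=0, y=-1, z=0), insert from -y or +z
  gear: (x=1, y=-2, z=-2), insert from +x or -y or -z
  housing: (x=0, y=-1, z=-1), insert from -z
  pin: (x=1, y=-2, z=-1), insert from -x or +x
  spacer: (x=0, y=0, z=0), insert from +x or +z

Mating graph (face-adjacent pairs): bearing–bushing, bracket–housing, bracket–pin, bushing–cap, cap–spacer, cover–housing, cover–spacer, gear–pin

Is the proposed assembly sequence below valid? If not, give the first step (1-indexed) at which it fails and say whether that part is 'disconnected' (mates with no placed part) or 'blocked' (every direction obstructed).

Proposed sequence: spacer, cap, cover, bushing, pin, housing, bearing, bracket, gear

Invalid at step 5 (disconnected)

1. spacer@(0, 0, 0) [+x clear] — {spacer}
2. cap@(0, 1, 0) [+x clear] — {cap, spacer}
3. cover@(0, -1, 0) [-y clear] — {cap, cover, spacer}
4. bushing@(0, 2, 0) [+x clear] — {bushing, cap, cover, spacer}
5. pin@(1, -2, -1) — no placed neighbour ⇒ disconnected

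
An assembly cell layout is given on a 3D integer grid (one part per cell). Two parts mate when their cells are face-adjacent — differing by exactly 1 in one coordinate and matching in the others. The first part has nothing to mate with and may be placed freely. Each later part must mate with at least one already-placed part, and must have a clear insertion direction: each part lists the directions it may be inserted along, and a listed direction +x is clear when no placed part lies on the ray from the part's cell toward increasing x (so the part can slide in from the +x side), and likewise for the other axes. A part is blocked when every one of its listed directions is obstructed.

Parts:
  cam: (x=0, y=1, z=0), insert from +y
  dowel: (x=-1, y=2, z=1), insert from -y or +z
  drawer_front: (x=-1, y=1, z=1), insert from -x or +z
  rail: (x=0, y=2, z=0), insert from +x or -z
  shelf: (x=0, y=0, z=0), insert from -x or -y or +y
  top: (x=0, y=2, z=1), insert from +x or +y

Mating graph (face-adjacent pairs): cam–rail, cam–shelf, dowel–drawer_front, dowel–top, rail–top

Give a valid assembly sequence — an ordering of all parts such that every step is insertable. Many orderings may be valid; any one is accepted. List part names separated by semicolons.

1. cam@(0, 1, 0) [+y clear] — {cam}
2. shelf@(0, 0, 0) [-x clear] — {cam, shelf}
3. rail@(0, 2, 0) [+x clear] — {cam, rail, shelf}
4. top@(0, 2, 1) [+x clear] — {cam, rail, shelf, top}
5. dowel@(-1, 2, 1) [-y clear] — {cam, dowel, rail, shelf, top}
6. drawer_front@(-1, 1, 1) [-x clear] — {cam, dowel, drawer_front, rail, shelf, top}

cam; shelf; rail; top; dowel; drawer_front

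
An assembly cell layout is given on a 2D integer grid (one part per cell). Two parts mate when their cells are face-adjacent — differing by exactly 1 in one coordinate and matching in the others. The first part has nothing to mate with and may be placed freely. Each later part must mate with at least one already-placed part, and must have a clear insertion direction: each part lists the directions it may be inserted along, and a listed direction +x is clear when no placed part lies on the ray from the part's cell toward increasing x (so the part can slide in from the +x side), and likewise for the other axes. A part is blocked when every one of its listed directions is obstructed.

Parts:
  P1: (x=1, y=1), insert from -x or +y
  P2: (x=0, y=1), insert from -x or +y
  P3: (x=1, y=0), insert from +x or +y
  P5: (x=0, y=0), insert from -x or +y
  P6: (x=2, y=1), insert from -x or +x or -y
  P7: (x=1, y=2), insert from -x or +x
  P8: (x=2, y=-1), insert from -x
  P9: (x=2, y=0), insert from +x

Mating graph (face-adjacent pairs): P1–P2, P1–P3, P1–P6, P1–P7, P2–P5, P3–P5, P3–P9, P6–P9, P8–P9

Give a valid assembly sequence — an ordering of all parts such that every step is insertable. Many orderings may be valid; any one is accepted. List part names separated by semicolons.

1. P9@(2, 0) [+x clear] — {P9}
2. P6@(2, 1) [-x clear] — {P6, P9}
3. P3@(1, 0) [+y clear] — {P3, P6, P9}
4. P5@(0, 0) [-x clear] — {P3, P5, P6, P9}
5. P2@(0, 1) [-x clear] — {P2, P3, P5, P6, P9}
6. P1@(1, 1) [+y clear] — {P1, P2, P3, P5, P6, P9}
7. P7@(1, 2) [-x clear] — {P1, P2, P3, P5, P6, P7, P9}
8. P8@(2, -1) [-x clear] — {P1, P2, P3, P5, P6, P7, P8, P9}

P9; P6; P3; P5; P2; P1; P7; P8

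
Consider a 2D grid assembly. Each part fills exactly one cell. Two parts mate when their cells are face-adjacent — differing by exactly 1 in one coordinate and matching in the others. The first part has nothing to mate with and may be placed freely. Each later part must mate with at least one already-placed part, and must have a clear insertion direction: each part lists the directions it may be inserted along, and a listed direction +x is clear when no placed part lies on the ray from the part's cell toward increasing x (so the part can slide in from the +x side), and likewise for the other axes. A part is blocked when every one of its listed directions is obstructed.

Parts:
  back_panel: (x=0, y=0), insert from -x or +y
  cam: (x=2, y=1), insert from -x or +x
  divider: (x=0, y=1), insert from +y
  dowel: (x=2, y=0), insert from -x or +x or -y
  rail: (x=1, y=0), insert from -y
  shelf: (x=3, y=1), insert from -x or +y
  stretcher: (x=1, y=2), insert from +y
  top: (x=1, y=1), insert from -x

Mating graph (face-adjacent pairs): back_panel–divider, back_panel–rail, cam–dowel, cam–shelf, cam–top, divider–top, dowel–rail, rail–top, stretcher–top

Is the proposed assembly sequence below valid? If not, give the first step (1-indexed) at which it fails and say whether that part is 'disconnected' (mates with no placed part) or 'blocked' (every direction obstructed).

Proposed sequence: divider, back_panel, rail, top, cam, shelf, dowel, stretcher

1. divider@(0, 1) [+y clear] — {divider}
2. back_panel@(0, 0) [-x clear] — {back_panel, divider}
3. rail@(1, 0) [-y clear] — {back_panel, divider, rail}
4. top@(1, 1) — -x all obstructed ⇒ blocked

Invalid at step 4 (blocked)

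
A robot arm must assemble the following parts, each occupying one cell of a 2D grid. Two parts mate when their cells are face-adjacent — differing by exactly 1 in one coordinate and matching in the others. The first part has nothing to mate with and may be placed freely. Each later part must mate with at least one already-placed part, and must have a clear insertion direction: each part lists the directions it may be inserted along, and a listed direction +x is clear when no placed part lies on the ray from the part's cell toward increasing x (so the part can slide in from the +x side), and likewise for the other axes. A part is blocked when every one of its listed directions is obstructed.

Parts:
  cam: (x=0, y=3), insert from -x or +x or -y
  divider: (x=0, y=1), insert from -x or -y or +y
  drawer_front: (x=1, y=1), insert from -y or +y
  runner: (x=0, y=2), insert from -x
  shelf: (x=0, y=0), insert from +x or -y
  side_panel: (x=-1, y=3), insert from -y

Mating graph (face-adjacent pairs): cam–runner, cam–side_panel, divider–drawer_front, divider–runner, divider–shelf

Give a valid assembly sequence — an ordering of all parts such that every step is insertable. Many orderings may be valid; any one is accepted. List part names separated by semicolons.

drawer_front; divider; runner; shelf; cam; side_panel

1. drawer_front@(1, 1) [-y clear] — {drawer_front}
2. divider@(0, 1) [-x clear] — {divider, drawer_front}
3. runner@(0, 2) [-x clear] — {divider, drawer_front, runner}
4. shelf@(0, 0) [+x clear] — {divider, drawer_front, runner, shelf}
5. cam@(0, 3) [-x clear] — {cam, divider, drawer_front, runner, shelf}
6. side_panel@(-1, 3) [-y clear] — {cam, divider, drawer_front, runner, shelf, side_panel}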